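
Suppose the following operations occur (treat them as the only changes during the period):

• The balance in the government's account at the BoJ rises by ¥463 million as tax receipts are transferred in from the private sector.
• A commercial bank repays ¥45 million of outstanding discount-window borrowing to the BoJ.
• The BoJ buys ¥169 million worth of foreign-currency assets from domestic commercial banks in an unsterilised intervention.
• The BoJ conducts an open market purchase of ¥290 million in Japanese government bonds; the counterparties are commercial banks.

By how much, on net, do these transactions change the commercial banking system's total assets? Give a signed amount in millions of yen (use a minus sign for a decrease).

-¥508 million

Government account inflow ¥463 million: bank balance sheets shrink → −¥463M.
Discount-window repayment ¥45 million: bank balance sheets shrink → −¥45M.
FX purchase ¥169 million: just an asset swap on bank balance sheets → 0.
OMO purchase (from banks) ¥290 million: just an asset swap on bank balance sheets → 0.
Net: −463 − 45 + 0 + 0 = -¥508 million.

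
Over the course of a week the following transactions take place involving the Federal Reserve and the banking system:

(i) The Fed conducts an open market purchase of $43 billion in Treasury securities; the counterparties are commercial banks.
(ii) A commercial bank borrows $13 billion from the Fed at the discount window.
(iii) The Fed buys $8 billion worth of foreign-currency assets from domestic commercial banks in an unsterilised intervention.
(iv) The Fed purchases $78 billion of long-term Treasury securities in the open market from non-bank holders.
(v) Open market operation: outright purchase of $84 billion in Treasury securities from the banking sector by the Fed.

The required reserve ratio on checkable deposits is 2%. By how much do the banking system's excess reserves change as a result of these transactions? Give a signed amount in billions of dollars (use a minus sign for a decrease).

OMO purchase (from banks) $43 billion: reserves +$43B, deposits 0.
Discount-window loan $13 billion: reserves +$13B, deposits 0.
FX purchase $8 billion: reserves +$8B, deposits 0.
Asset purchase (from non-banks) $78 billion: reserves +$78B, deposits +$78B.
OMO purchase (from banks) $84 billion: reserves +$84B, deposits 0.
Totals: Δreserves = +$226B, Δdeposits = +$78B.
Δrequired reserves = 2% × +$78B = +$1.56B.
Δexcess reserves = Δreserves − Δrequired = +$226B − (+$1.56B) = +$224.44 billion.

+$224.44 billion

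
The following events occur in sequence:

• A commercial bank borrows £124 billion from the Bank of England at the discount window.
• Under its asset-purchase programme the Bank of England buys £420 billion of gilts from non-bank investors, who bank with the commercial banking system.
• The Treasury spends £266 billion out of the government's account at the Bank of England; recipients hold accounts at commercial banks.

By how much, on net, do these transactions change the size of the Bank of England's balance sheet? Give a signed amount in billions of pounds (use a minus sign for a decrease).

+£544 billion

Bank of England balance sheet:
  Assets:      Securities +£420B, Loans to banks +£124B
  Liabilities: Bank reserves +£810B, Government deposits −£266B
Commercial banking system:
  Assets:      Reserves at CB +£810B
  Liabilities: Checkable deposits +£686B, Borrowings from CB +£124B
Change in total Bank of England assets = +£544 billion.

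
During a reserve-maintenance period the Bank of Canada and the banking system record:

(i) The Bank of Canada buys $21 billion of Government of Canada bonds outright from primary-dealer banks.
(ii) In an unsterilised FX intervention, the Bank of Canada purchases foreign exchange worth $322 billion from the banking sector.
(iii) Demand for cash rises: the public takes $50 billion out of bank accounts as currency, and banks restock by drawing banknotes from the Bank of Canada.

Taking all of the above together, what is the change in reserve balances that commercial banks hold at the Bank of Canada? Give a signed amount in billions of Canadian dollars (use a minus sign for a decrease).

+$293 billion

OMO purchase (from banks) $21 billion: the Bank of Canada pays by crediting reserve accounts → +$21B.
FX purchase $322 billion: the Bank of Canada pays by crediting reserve accounts → +$322B.
Currency withdrawal $50 billion: banks swap reserves for currency → −$50B.
Net: 21 + 322 − 50 = +$293 billion.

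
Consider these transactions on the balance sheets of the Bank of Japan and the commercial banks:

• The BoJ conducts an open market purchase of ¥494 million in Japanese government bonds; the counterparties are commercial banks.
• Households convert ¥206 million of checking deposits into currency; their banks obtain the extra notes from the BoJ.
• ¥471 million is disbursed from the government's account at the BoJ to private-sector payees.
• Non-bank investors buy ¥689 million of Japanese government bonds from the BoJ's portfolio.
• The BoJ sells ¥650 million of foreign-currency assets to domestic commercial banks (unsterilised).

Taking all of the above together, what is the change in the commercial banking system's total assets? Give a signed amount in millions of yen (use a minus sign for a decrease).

-¥424 million

BoJ balance sheet:
  Assets:      Securities −¥195M, Foreign assets −¥650M
  Liabilities: Bank reserves −¥580M, Currency in circulation +¥206M, Government deposits −¥471M
Commercial banking system:
  Assets:      Reserves at CB −¥580M, Securities −¥494M, Foreign assets +¥650M
  Liabilities: Checkable deposits −¥424M
Change in total bank assets = -¥424 million.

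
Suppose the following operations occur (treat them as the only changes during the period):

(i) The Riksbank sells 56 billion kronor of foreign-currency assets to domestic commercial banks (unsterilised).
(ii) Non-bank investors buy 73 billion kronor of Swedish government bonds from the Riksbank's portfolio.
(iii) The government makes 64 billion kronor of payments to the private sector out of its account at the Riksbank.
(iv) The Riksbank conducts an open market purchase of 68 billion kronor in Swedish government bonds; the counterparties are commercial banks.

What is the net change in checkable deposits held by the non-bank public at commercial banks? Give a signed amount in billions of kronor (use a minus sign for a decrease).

-9 billion

Riksbank balance sheet:
  Assets:      Securities −5B, Foreign assets −56B
  Liabilities: Bank reserves +3B, Government deposits −64B
Commercial banking system:
  Assets:      Reserves at CB +3B, Securities −68B, Foreign assets +56B
  Liabilities: Checkable deposits −9B
So the change in checkable deposits held by the non-bank public at commercial banks is -9 billion.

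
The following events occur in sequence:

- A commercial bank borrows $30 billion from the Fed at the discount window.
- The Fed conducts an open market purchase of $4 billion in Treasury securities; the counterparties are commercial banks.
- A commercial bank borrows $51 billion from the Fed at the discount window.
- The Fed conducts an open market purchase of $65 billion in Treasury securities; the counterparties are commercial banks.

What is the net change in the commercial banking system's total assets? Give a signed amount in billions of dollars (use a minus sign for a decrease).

+$81 billion

Fed balance sheet:
  Assets:      Securities +$69B, Loans to banks +$81B
  Liabilities: Bank reserves +$150B
Commercial banking system:
  Assets:      Reserves at CB +$150B, Securities −$69B
  Liabilities: Borrowings from CB +$81B
Change in total bank assets = +$81 billion.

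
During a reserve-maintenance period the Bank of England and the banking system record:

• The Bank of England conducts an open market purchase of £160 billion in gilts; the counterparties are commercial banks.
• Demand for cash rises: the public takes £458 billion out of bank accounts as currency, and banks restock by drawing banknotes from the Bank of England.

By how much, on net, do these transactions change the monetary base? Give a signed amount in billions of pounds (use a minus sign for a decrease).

+£160 billion

Bank of England balance sheet:
  Assets:      Securities +£160B
  Liabilities: Bank reserves −£298B, Currency in circulation +£458B
Commercial banking system:
  Assets:      Reserves at CB −£298B, Securities −£160B
  Liabilities: Checkable deposits −£458B
Monetary base = currency + reserves: +£458B + (−£298B) = +£160 billion.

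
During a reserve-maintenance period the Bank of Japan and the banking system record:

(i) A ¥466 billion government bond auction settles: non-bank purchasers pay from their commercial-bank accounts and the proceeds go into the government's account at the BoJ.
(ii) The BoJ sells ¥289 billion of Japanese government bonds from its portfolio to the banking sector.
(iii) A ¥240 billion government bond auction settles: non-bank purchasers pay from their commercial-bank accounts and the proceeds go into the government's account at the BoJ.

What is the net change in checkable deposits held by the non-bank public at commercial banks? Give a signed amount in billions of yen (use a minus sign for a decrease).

-¥706 billion

Government account inflow ¥466 billion: non-bank counterparties' bank balances fall → −¥466B.
OMO sale (to banks) ¥289 billion: the counterparty is a bank, so public deposits are unchanged → 0.
Government account inflow ¥240 billion: non-bank counterparties' bank balances fall → −¥240B.
Net: −466 + 0 − 240 = -¥706 billion.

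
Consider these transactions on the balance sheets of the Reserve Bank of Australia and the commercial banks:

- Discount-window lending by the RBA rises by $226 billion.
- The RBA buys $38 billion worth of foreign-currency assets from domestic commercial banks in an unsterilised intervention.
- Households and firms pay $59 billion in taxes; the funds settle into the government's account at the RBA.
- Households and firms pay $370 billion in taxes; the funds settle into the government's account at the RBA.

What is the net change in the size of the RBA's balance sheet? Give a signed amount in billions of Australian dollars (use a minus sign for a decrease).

Discount-window loan $226 billion: an RBA asset is acquired → +$226B.
FX purchase $38 billion: an RBA asset is acquired → +$38B.
Government account inflow $59 billion: only the composition of liabilities changes → 0.
Government account inflow $370 billion: only the composition of liabilities changes → 0.
Net: 226 + 38 + 0 + 0 = +$264 billion.

+$264 billion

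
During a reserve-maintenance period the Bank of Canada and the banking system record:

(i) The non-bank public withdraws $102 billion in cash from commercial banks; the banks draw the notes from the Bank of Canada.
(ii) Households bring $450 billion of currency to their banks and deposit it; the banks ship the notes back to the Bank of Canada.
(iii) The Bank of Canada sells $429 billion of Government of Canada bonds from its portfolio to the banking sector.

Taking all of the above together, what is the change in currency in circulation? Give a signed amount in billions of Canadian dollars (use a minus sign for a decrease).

-$348 billion

Bank of Canada balance sheet:
  Assets:      Securities −$429B
  Liabilities: Bank reserves −$81B, Currency in circulation −$348B
Commercial banking system:
  Assets:      Reserves at CB −$81B, Securities +$429B
  Liabilities: Checkable deposits +$348B
So the change in currency in circulation is -$348 billion.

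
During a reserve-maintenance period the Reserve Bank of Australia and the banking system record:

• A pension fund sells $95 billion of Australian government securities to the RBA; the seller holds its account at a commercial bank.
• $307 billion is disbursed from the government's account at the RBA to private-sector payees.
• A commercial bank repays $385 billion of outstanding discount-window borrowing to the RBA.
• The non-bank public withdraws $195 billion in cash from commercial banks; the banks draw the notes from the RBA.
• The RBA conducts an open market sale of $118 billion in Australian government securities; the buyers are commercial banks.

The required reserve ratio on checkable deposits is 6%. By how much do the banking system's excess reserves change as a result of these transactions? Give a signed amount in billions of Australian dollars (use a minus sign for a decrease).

Asset purchase (from non-banks) $95 billion: reserves +$95B, deposits +$95B.
Government spending $307 billion: reserves +$307B, deposits +$307B.
Discount-window repayment $385 billion: reserves −$385B, deposits 0.
Currency withdrawal $195 billion: reserves −$195B, deposits −$195B.
OMO sale (to banks) $118 billion: reserves −$118B, deposits 0.
Totals: Δreserves = −$296B, Δdeposits = +$207B.
Δrequired reserves = 6% × +$207B = +$12.42B.
Δexcess reserves = Δreserves − Δrequired = −$296B − (+$12.42B) = -$308.42 billion.

-$308.42 billion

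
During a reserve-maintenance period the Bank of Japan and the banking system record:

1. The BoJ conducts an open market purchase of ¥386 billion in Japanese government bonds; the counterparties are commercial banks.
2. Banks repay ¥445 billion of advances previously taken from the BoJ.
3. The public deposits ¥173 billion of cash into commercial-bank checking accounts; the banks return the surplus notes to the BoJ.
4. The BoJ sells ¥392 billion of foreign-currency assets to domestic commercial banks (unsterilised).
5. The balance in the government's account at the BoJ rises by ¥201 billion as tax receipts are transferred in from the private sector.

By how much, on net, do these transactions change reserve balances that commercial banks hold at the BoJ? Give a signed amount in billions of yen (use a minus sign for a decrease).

BoJ balance sheet:
  Assets:      Securities +¥386B, Loans to banks −¥445B, Foreign assets −¥392B
  Liabilities: Bank reserves −¥479B, Currency in circulation −¥173B, Government deposits +¥201B
Commercial banking system:
  Assets:      Reserves at CB −¥479B, Securities −¥386B, Foreign assets +¥392B
  Liabilities: Checkable deposits −¥28B, Borrowings from CB −¥445B
So the change in reserve balances that commercial banks hold at the BoJ is -¥479 billion.

-¥479 billion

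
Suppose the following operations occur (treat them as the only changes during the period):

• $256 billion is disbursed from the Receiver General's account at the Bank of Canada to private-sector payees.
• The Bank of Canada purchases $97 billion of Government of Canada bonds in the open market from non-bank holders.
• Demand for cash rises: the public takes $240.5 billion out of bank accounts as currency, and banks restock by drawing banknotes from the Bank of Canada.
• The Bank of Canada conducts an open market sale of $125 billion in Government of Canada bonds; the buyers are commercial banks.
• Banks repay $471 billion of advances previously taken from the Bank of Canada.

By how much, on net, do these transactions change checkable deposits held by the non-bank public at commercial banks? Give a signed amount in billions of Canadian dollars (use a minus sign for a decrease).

Bank of Canada balance sheet:
  Assets:      Securities −$28B, Loans to banks −$471B
  Liabilities: Bank reserves −$483.5B, Currency in circulation +$240.5B, Government deposits −$256B
Commercial banking system:
  Assets:      Reserves at CB −$483.5B, Securities +$125B
  Liabilities: Checkable deposits +$112.5B, Borrowings from CB −$471B
So the change in checkable deposits held by the non-bank public at commercial banks is +$112.5 billion.

+$112.5 billion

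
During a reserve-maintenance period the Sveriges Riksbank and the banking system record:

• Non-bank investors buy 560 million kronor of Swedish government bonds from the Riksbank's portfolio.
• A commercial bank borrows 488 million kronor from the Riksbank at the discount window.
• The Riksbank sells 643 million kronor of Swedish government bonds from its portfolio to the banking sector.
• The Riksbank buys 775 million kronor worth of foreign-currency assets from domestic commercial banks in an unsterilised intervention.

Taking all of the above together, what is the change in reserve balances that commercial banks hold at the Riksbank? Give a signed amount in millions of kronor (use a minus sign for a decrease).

Riksbank balance sheet:
  Assets:      Securities −1203M, Loans to banks +488M, Foreign assets +775M
  Liabilities: Bank reserves +60M
So the change in reserve balances that commercial banks hold at the Riksbank is +60 million.

+60 million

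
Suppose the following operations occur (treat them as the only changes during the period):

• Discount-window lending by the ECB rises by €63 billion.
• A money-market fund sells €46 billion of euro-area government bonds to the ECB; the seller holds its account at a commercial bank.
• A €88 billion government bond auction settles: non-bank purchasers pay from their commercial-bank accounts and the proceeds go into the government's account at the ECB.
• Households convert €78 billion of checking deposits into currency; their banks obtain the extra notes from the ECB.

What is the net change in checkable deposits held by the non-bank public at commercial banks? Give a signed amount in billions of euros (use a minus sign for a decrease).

-€120 billion

ECB balance sheet:
  Assets:      Securities +€46B, Loans to banks +€63B
  Liabilities: Bank reserves −€57B, Currency in circulation +€78B, Government deposits +€88B
Commercial banking system:
  Assets:      Reserves at CB −€57B
  Liabilities: Checkable deposits −€120B, Borrowings from CB +€63B
So the change in checkable deposits held by the non-bank public at commercial banks is -€120 billion.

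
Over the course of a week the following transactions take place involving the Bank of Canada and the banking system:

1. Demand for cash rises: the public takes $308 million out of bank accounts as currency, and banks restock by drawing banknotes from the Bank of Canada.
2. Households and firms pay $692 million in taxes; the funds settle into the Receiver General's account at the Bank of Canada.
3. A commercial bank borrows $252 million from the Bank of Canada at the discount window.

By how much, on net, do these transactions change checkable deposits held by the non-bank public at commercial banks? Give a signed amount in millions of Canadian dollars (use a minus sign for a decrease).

Currency withdrawal $308 million: non-bank counterparties' bank balances fall → −$308M.
Government account inflow $692 million: non-bank counterparties' bank balances fall → −$692M.
Discount-window loan $252 million: the counterparty is a bank, so public deposits are unchanged → 0.
Net: −308 − 692 + 0 = -$1000 million.

-$1000 million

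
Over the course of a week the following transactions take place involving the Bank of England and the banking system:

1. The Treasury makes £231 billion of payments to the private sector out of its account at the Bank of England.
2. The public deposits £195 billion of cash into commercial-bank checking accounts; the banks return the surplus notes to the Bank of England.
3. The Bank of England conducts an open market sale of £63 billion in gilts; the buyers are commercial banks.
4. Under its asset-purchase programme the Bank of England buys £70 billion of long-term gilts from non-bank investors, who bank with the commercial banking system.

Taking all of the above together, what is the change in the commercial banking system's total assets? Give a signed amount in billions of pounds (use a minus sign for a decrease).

+£496 billion

Bank of England balance sheet:
  Assets:      Securities +£7B
  Liabilities: Bank reserves +£433B, Currency in circulation −£195B, Government deposits −£231B
Commercial banking system:
  Assets:      Reserves at CB +£433B, Securities +£63B
  Liabilities: Checkable deposits +£496B
Change in total bank assets = +£496 billion.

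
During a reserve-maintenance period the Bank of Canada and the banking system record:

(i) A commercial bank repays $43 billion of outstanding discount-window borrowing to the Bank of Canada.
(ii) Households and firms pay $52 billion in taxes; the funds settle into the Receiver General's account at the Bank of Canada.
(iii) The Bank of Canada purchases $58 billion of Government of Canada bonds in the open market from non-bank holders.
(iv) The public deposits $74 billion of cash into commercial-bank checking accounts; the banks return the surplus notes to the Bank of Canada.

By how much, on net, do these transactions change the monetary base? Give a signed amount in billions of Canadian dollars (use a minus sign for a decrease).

-$37 billion

Bank of Canada balance sheet:
  Assets:      Securities +$58B, Loans to banks −$43B
  Liabilities: Bank reserves +$37B, Currency in circulation −$74B, Government deposits +$52B
Commercial banking system:
  Assets:      Reserves at CB +$37B
  Liabilities: Checkable deposits +$80B, Borrowings from CB −$43B
Monetary base = currency + reserves: −$74B + (+$37B) = -$37 billion.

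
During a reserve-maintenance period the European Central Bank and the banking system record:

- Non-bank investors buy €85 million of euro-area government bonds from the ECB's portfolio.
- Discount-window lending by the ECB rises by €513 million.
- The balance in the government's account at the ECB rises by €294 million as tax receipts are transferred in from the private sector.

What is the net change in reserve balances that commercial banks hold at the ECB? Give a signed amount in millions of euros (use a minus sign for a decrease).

Asset sale (to non-banks) €85 million: the non-bank buyers' banks settle from reserves → −€85M.
Discount-window loan €513 million: the loan is credited to the bank's reserve account → +€513M.
Government account inflow €294 million: funds move from bank reserves into the government account → −€294M.
Net: −85 + 513 − 294 = +€134 million.

+€134 million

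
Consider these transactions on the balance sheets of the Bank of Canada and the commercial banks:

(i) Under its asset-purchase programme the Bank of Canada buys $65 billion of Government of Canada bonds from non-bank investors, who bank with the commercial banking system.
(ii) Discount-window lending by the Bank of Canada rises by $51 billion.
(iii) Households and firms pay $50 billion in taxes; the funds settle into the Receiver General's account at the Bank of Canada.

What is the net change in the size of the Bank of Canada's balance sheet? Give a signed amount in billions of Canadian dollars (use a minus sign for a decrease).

Asset purchase (from non-banks) $65 billion: a Bank of Canada asset is acquired → +$65B.
Discount-window loan $51 billion: a Bank of Canada asset is acquired → +$51B.
Government account inflow $50 billion: only the composition of liabilities changes → 0.
Net: 65 + 51 + 0 = +$116 billion.

+$116 billion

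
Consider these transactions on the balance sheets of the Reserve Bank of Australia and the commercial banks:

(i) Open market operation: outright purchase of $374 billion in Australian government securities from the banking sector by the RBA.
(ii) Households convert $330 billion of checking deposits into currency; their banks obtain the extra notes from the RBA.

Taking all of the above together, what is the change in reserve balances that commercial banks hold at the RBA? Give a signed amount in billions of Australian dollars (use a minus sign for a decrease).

RBA balance sheet:
  Assets:      Securities +$374B
  Liabilities: Bank reserves +$44B, Currency in circulation +$330B
So the change in reserve balances that commercial banks hold at the RBA is +$44 billion.

+$44 billion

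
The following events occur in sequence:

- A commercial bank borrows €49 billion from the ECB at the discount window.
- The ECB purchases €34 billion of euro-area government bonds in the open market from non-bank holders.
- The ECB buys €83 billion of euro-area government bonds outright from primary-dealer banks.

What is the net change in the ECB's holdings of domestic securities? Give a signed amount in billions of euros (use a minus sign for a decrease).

Discount-window loan €49 billion: the ECB's securities portfolio is untouched → 0.
Asset purchase (from non-banks) €34 billion: securities added to the ECB's portfolio → +€34B.
OMO purchase (from banks) €83 billion: securities added to the ECB's portfolio → +€83B.
Net: 0 + 34 + 83 = +€117 billion.

+€117 billion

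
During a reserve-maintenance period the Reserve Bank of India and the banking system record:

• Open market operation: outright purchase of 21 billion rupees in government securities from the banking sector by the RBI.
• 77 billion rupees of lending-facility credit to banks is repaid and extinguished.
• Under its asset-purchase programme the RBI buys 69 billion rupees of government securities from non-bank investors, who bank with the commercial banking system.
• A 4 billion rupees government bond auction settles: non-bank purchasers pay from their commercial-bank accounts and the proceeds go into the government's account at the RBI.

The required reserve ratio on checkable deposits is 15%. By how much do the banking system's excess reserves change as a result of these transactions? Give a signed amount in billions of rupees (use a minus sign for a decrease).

OMO purchase (from banks) 21 billion rupees: reserves +21B, deposits 0.
Discount-window repayment 77 billion rupees: reserves −77B, deposits 0.
Asset purchase (from non-banks) 69 billion rupees: reserves +69B, deposits +69B.
Government account inflow 4 billion rupees: reserves −4B, deposits −4B.
Totals: Δreserves = +9B, Δdeposits = +65B.
Δrequired reserves = 15% × +65B = +9.75B.
Δexcess reserves = Δreserves − Δrequired = +9B − (+9.75B) = -0.75 billion.

-0.75 billion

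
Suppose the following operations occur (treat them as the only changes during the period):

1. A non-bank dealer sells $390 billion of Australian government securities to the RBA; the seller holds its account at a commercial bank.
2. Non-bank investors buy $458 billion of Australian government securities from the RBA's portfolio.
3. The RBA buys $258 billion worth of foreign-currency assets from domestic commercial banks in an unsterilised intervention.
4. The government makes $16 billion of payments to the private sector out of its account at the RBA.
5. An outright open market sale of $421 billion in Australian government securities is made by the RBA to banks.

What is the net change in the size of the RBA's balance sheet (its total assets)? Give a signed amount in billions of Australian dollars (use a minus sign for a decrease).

-$231 billion

Asset purchase (from non-banks) $390 billion: an RBA asset is acquired → +$390B.
Asset sale (to non-banks) $458 billion: an RBA asset is shed → −$458B.
FX purchase $258 billion: an RBA asset is acquired → +$258B.
Government spending $16 billion: only the composition of liabilities changes → 0.
OMO sale (to banks) $421 billion: an RBA asset is shed → −$421B.
Net: 390 − 458 + 258 + 0 − 421 = -$231 billion.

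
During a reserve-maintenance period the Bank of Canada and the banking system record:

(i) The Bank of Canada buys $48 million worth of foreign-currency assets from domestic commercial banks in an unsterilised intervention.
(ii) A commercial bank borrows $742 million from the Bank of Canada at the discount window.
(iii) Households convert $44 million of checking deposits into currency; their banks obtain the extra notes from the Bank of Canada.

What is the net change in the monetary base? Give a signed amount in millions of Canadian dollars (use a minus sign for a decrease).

+$790 million

FX purchase $48 million: Bank of Canada balance sheet expands → +$48M.
Discount-window loan $742 million: Bank of Canada balance sheet expands → +$742M.
Currency withdrawal $44 million: just a shift between currency and reserves — both are base money → 0.
Net: 48 + 742 + 0 = +$790 million.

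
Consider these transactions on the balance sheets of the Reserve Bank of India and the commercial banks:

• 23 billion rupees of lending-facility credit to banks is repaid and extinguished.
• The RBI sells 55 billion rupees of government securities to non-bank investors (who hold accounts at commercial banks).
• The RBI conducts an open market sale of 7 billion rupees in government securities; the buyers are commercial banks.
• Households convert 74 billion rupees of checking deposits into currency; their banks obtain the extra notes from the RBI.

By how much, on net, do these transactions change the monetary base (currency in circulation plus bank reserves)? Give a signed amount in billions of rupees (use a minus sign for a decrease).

-85 billion

RBI balance sheet:
  Assets:      Securities −62B, Loans to banks −23B
  Liabilities: Bank reserves −159B, Currency in circulation +74B
Commercial banking system:
  Assets:      Reserves at CB −159B, Securities +7B
  Liabilities: Checkable deposits −129B, Borrowings from CB −23B
Monetary base = currency + reserves: +74B + (−159B) = -85 billion.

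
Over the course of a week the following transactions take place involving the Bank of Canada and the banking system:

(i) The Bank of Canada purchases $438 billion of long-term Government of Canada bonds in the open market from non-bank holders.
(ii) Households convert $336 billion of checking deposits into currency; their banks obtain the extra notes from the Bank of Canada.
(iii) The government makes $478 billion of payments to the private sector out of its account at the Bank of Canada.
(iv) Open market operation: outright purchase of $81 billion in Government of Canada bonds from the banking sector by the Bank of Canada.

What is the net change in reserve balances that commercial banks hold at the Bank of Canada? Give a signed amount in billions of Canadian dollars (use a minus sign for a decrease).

Bank of Canada balance sheet:
  Assets:      Securities +$519B
  Liabilities: Bank reserves +$661B, Currency in circulation +$336B, Government deposits −$478B
Commercial banking system:
  Assets:      Reserves at CB +$661B, Securities −$81B
  Liabilities: Checkable deposits +$580B
So the change in reserve balances that commercial banks hold at the Bank of Canada is +$661 billion.

+$661 billion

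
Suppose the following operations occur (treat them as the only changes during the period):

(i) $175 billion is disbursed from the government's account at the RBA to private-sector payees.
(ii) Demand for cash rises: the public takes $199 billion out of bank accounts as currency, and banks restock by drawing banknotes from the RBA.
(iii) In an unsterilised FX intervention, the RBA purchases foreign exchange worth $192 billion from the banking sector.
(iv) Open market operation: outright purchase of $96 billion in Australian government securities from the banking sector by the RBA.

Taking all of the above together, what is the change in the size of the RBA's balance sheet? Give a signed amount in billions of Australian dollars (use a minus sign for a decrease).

+$288 billion

RBA balance sheet:
  Assets:      Securities +$96B, Foreign assets +$192B
  Liabilities: Bank reserves +$264B, Currency in circulation +$199B, Government deposits −$175B
Change in total RBA assets = +$288 billion.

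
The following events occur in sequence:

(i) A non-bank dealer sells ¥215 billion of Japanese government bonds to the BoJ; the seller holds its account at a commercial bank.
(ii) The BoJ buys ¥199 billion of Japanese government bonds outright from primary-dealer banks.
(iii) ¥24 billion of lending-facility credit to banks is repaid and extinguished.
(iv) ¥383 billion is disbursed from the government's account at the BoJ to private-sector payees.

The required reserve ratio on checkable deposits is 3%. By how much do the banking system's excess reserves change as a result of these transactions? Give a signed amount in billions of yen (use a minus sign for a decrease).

Asset purchase (from non-banks) ¥215 billion: reserves +¥215B, deposits +¥215B.
OMO purchase (from banks) ¥199 billion: reserves +¥199B, deposits 0.
Discount-window repayment ¥24 billion: reserves −¥24B, deposits 0.
Government spending ¥383 billion: reserves +¥383B, deposits +¥383B.
Totals: Δreserves = +¥773B, Δdeposits = +¥598B.
Δrequired reserves = 3% × +¥598B = +¥17.94B.
Δexcess reserves = Δreserves − Δrequired = +¥773B − (+¥17.94B) = +¥755.06 billion.

+¥755.06 billion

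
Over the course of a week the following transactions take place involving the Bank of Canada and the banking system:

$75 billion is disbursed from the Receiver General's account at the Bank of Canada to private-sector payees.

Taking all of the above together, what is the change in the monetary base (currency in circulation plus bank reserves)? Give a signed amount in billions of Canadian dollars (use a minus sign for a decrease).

+$75 billion

Government spending $75 billion: a non-base liability converts back to reserves → +$75B.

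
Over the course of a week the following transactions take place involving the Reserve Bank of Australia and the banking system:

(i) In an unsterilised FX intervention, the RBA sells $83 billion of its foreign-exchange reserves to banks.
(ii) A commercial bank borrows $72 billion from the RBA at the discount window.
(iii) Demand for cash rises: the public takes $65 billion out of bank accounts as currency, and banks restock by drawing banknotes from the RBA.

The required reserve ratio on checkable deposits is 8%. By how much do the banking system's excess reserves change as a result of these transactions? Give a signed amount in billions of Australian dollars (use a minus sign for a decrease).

FX sale $83 billion: reserves −$83B, deposits 0.
Discount-window loan $72 billion: reserves +$72B, deposits 0.
Currency withdrawal $65 billion: reserves −$65B, deposits −$65B.
Totals: Δreserves = −$76B, Δdeposits = −$65B.
Δrequired reserves = 8% × −$65B = −$5.2B.
Δexcess reserves = Δreserves − Δrequired = −$76B − (−$5.2B) = -$70.8 billion.

-$70.8 billion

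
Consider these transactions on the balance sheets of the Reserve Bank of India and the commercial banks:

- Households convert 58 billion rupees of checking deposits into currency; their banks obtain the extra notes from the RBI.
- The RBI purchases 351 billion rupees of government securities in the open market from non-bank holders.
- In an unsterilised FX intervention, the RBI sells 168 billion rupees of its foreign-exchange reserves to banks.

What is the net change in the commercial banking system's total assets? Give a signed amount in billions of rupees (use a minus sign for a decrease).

+293 billion

Currency withdrawal 58 billion rupees: bank balance sheets shrink → −58B.
Asset purchase (from non-banks) 351 billion rupees: bank balance sheets expand → +351B.
FX sale 168 billion rupees: just an asset swap on bank balance sheets → 0.
Net: −58 + 351 + 0 = +293 billion.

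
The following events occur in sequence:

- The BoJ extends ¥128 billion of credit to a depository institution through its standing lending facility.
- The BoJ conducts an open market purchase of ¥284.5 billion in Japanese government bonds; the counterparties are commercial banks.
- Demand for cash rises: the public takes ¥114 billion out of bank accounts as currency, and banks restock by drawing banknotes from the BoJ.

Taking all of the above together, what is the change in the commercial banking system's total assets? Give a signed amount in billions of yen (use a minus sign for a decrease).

+¥14 billion

BoJ balance sheet:
  Assets:      Securities +¥284.5B, Loans to banks +¥128B
  Liabilities: Bank reserves +¥298.5B, Currency in circulation +¥114B
Commercial banking system:
  Assets:      Reserves at CB +¥298.5B, Securities −¥284.5B
  Liabilities: Checkable deposits −¥114B, Borrowings from CB +¥128B
Change in total bank assets = +¥14 billion.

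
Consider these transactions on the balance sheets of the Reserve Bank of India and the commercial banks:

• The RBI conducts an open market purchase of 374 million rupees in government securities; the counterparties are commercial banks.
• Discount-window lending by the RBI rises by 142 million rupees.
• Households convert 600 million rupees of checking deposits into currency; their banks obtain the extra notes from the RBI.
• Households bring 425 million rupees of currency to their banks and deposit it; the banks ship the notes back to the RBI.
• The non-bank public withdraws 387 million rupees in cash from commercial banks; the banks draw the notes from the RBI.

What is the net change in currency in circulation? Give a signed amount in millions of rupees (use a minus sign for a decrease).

+562 million

OMO purchase (from banks) 374 million rupees: no currency enters or leaves circulation → 0.
Discount-window loan 142 million rupees: no currency enters or leaves circulation → 0.
Currency withdrawal 600 million rupees: notes leave the central bank → +600M.
Currency deposit 425 million rupees: notes return to the central bank → −425M.
Currency withdrawal 387 million rupees: notes leave the central bank → +387M.
Net: 0 + 0 + 600 − 425 + 387 = +562 million.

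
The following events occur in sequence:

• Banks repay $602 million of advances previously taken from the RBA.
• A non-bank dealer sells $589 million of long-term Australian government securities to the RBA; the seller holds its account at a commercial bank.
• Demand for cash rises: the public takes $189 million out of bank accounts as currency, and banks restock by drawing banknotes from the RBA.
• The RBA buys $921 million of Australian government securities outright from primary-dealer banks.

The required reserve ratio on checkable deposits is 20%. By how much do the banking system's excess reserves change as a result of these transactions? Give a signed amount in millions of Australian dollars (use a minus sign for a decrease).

Discount-window repayment $602 million: reserves −$602M, deposits 0.
Asset purchase (from non-banks) $589 million: reserves +$589M, deposits +$589M.
Currency withdrawal $189 million: reserves −$189M, deposits −$189M.
OMO purchase (from banks) $921 million: reserves +$921M, deposits 0.
Totals: Δreserves = +$719M, Δdeposits = +$400M.
Δrequired reserves = 20% × +$400M = +$80M.
Δexcess reserves = Δreserves − Δrequired = +$719M − (+$80M) = +$639 million.

+$639 million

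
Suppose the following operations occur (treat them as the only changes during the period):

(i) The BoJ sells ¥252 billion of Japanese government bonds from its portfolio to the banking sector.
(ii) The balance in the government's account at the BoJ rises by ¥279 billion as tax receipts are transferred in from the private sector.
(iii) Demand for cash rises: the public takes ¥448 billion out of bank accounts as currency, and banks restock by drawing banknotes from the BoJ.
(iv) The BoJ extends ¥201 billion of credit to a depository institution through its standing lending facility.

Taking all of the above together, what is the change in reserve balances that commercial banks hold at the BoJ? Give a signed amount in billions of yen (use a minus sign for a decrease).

-¥778 billion

OMO sale (to banks) ¥252 billion: the buying banks pay out of their reserve balances → −¥252B.
Government account inflow ¥279 billion: funds move from bank reserves into the government account → −¥279B.
Currency withdrawal ¥448 billion: banks swap reserves for currency → −¥448B.
Discount-window loan ¥201 billion: the loan is credited to the bank's reserve account → +¥201B.
Net: −252 − 279 − 448 + 201 = -¥778 billion.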